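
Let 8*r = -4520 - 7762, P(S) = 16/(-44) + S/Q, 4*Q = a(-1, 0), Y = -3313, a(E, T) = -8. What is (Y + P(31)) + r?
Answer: -214021/44 ≈ -4864.1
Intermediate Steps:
Q = -2 (Q = (¼)*(-8) = -2)
P(S) = -4/11 - S/2 (P(S) = 16/(-44) + S/(-2) = 16*(-1/44) + S*(-½) = -4/11 - S/2)
r = -6141/4 (r = (-4520 - 7762)/8 = (⅛)*(-12282) = -6141/4 ≈ -1535.3)
(Y + P(31)) + r = (-3313 + (-4/11 - ½*31)) - 6141/4 = (-3313 + (-4/11 - 31/2)) - 6141/4 = (-3313 - 349/22) - 6141/4 = -73235/22 - 6141/4 = -214021/44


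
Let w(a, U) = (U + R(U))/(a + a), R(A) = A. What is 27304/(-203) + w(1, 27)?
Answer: -21823/203 ≈ -107.50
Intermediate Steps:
w(a, U) = U/a (w(a, U) = (U + U)/(a + a) = (2*U)/((2*a)) = (2*U)*(1/(2*a)) = U/a)
27304/(-203) + w(1, 27) = 27304/(-203) + 27/1 = 27304*(-1/203) + 27*1 = -27304/203 + 27 = -21823/203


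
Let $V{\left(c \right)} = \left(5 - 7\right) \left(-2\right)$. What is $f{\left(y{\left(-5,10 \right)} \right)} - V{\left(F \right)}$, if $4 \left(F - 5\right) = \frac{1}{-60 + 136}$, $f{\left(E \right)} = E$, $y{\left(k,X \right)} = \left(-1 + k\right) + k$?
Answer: $-15$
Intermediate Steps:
$y{\left(k,X \right)} = -1 + 2 k$
$F = \frac{1521}{304}$ ($F = 5 + \frac{1}{4 \left(-60 + 136\right)} = 5 + \frac{1}{4 \cdot 76} = 5 + \frac{1}{4} \cdot \frac{1}{76} = 5 + \frac{1}{304} = \frac{1521}{304} \approx 5.0033$)
$V{\left(c \right)} = 4$ ($V{\left(c \right)} = \left(-2\right) \left(-2\right) = 4$)
$f{\left(y{\left(-5,10 \right)} \right)} - V{\left(F \right)} = \left(-1 + 2 \left(-5\right)\right) - 4 = \left(-1 - 10\right) - 4 = -11 - 4 = -15$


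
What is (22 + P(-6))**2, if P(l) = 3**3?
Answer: 2401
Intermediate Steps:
P(l) = 27
(22 + P(-6))**2 = (22 + 27)**2 = 49**2 = 2401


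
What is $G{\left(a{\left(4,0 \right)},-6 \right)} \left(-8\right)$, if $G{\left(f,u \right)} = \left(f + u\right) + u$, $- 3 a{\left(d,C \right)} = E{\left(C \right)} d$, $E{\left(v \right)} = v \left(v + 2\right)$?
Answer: $96$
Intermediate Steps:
$E{\left(v \right)} = v \left(2 + v\right)$
$a{\left(d,C \right)} = - \frac{C d \left(2 + C\right)}{3}$ ($a{\left(d,C \right)} = - \frac{C \left(2 + C\right) d}{3} = - \frac{C d \left(2 + C\right)}{3}$)
$G{\left(f,u \right)} = f + 2 u$
$G{\left(a{\left(4,0 \right)},-6 \right)} \left(-8\right) = \left(\left(- \frac{1}{3}\right) 0 \cdot 4 \left(2 + 0\right) + 2 \left(-6\right)\right) \left(-8\right) = \left(\left(- \frac{1}{3}\right) 0 \cdot 4 \cdot 2 - 12\right) \left(-8\right) = \left(0 - 12\right) \left(-8\right) = \left(-12\right) \left(-8\right) = 96$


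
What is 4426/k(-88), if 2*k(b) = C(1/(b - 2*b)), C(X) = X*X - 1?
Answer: -68549888/7743 ≈ -8853.1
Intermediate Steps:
C(X) = -1 + X² (C(X) = X² - 1 = -1 + X²)
k(b) = -½ + 1/(2*b²) (k(b) = (-1 + (1/(b - 2*b))²)/2 = (-1 + (1/(-b))²)/2 = (-1 + (-1/b)²)/2 = (-1 + b⁻²)/2 = -½ + 1/(2*b²))
4426/k(-88) = 4426/(((½)*(1 - 1*(-88)²)/(-88)²)) = 4426/(((½)*(1/7744)*(1 - 1*7744))) = 4426/(((½)*(1/7744)*(1 - 7744))) = 4426/(((½)*(1/7744)*(-7743))) = 4426/(-7743/15488) = 4426*(-15488/7743) = -68549888/7743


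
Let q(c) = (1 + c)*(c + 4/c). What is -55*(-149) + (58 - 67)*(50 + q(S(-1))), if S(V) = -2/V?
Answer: 7637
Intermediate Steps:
-55*(-149) + (58 - 67)*(50 + q(S(-1))) = -55*(-149) + (58 - 67)*(50 + (4 - 2/(-1) + (-2/(-1))**2 + 4/((-2/(-1))))) = 8195 - 9*(50 + (4 - 2*(-1) + (-2*(-1))**2 + 4/((-2*(-1))))) = 8195 - 9*(50 + (4 + 2 + 2**2 + 4/2)) = 8195 - 9*(50 + (4 + 2 + 4 + 4*(1/2))) = 8195 - 9*(50 + (4 + 2 + 4 + 2)) = 8195 - 9*(50 + 12) = 8195 - 9*62 = 8195 - 558 = 7637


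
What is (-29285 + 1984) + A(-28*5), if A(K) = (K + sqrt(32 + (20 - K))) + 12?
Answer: -27429 + 8*sqrt(3) ≈ -27415.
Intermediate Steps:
A(K) = 12 + K + sqrt(52 - K) (A(K) = (K + sqrt(52 - K)) + 12 = 12 + K + sqrt(52 - K))
(-29285 + 1984) + A(-28*5) = (-29285 + 1984) + (12 - 28*5 + sqrt(52 - (-28)*5)) = -27301 + (12 - 140 + sqrt(52 - 1*(-140))) = -27301 + (12 - 140 + sqrt(52 + 140)) = -27301 + (12 - 140 + sqrt(192)) = -27301 + (12 - 140 + 8*sqrt(3)) = -27301 + (-128 + 8*sqrt(3)) = -27429 + 8*sqrt(3)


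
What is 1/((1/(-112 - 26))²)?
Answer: 19044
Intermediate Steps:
1/((1/(-112 - 26))²) = 1/((1/(-138))²) = 1/((-1/138)²) = 1/(1/19044) = 19044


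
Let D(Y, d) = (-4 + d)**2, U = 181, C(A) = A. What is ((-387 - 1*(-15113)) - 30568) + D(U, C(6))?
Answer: -15838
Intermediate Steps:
((-387 - 1*(-15113)) - 30568) + D(U, C(6)) = ((-387 - 1*(-15113)) - 30568) + (-4 + 6)**2 = ((-387 + 15113) - 30568) + 2**2 = (14726 - 30568) + 4 = -15842 + 4 = -15838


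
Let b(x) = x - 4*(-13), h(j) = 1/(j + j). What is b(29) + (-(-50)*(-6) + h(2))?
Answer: -875/4 ≈ -218.75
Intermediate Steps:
h(j) = 1/(2*j)
b(x) = 52 + x (b(x) = x + 52 = 52 + x)
b(29) + (-(-50)*(-6) + h(2)) = (52 + 29) + (-(-50)*(-6) + (½)/2) = 81 + (-25*12 + (½)*(½)) = 81 + (-300 + ¼) = 81 - 1199/4 = -875/4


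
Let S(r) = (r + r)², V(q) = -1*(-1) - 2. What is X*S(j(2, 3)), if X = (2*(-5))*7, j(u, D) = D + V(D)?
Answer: -1120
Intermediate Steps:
V(q) = -1 (V(q) = 1 - 2 = -1)
j(u, D) = -1 + D (j(u, D) = D - 1 = -1 + D)
S(r) = 4*r² (S(r) = (2*r)² = 4*r²)
X = -70 (X = -10*7 = -70)
X*S(j(2, 3)) = -280*(-1 + 3)² = -280*2² = -280*4 = -70*16 = -1120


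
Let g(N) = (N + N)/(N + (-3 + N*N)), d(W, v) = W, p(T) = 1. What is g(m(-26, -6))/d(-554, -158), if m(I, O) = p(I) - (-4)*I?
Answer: 103/2909331 ≈ 3.5403e-5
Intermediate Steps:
m(I, O) = 1 + 4*I (m(I, O) = 1 - (-4)*I = 1 + 4*I)
g(N) = 2*N/(-3 + N + N²) (g(N) = (2*N)/(N + (-3 + N²)) = (2*N)/(-3 + N + N²) = 2*N/(-3 + N + N²))
g(m(-26, -6))/d(-554, -158) = (2*(1 + 4*(-26))/(-3 + (1 + 4*(-26)) + (1 + 4*(-26))²))/(-554) = (2*(1 - 104)/(-3 + (1 - 104) + (1 - 104)²))*(-1/554) = (2*(-103)/(-3 - 103 + (-103)²))*(-1/554) = (2*(-103)/(-3 - 103 + 10609))*(-1/554) = (2*(-103)/10503)*(-1/554) = (2*(-103)*(1/10503))*(-1/554) = -206/10503*(-1/554) = 103/2909331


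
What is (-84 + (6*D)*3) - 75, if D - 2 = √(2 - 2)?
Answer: -123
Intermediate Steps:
D = 2 (D = 2 + √(2 - 2) = 2 + √0 = 2 + 0 = 2)
(-84 + (6*D)*3) - 75 = (-84 + (6*2)*3) - 75 = (-84 + 12*3) - 75 = (-84 + 36) - 75 = -48 - 75 = -123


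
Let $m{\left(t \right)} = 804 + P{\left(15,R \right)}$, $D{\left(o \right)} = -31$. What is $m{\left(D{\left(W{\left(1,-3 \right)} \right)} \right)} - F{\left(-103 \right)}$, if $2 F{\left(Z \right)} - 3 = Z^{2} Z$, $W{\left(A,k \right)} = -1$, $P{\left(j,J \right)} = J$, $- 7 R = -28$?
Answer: $547170$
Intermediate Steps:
$R = 4$ ($R = \left(- \frac{1}{7}\right) \left(-28\right) = 4$)
$F{\left(Z \right)} = \frac{3}{2} + \frac{Z^{3}}{2}$ ($F{\left(Z \right)} = \frac{3}{2} + \frac{Z^{2} Z}{2} = \frac{3}{2} + \frac{Z^{3}}{2}$)
$m{\left(t \right)} = 808$ ($m{\left(t \right)} = 804 + 4 = 808$)
$m{\left(D{\left(W{\left(1,-3 \right)} \right)} \right)} - F{\left(-103 \right)} = 808 - \left(\frac{3}{2} + \frac{\left(-103\right)^{3}}{2}\right) = 808 - \left(\frac{3}{2} + \frac{1}{2} \left(-1092727\right)\right) = 808 - \left(\frac{3}{2} - \frac{1092727}{2}\right) = 808 - -546362 = 808 + 546362 = 547170$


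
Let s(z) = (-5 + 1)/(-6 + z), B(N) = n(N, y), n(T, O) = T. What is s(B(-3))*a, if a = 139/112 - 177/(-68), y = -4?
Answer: 7319/4284 ≈ 1.7085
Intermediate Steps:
B(N) = N
s(z) = -4/(-6 + z)
a = 7319/1904 (a = 139*(1/112) - 177*(-1/68) = 139/112 + 177/68 = 7319/1904 ≈ 3.8440)
s(B(-3))*a = -4/(-6 - 3)*(7319/1904) = -4/(-9)*(7319/1904) = -4*(-⅑)*(7319/1904) = (4/9)*(7319/1904) = 7319/4284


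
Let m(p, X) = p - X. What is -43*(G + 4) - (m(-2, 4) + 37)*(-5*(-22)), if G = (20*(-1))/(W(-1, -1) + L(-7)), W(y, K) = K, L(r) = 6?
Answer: -3410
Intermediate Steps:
G = -4 (G = (20*(-1))/(-1 + 6) = -20/5 = -20*⅕ = -4)
-43*(G + 4) - (m(-2, 4) + 37)*(-5*(-22)) = -43*(-4 + 4) - ((-2 - 1*4) + 37)*(-5*(-22)) = -43*0 - ((-2 - 4) + 37)*110 = 0 - (-6 + 37)*110 = 0 - 31*110 = 0 - 1*3410 = 0 - 3410 = -3410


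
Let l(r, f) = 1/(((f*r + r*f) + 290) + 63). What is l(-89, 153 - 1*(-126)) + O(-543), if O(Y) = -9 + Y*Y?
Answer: 14538265559/49309 ≈ 2.9484e+5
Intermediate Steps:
O(Y) = -9 + Y**2
l(r, f) = 1/(353 + 2*f*r) (l(r, f) = 1/(((f*r + f*r) + 290) + 63) = 1/((2*f*r + 290) + 63) = 1/((290 + 2*f*r) + 63) = 1/(353 + 2*f*r))
l(-89, 153 - 1*(-126)) + O(-543) = 1/(353 + 2*(153 - 1*(-126))*(-89)) + (-9 + (-543)**2) = 1/(353 + 2*(153 + 126)*(-89)) + (-9 + 294849) = 1/(353 + 2*279*(-89)) + 294840 = 1/(353 - 49662) + 294840 = 1/(-49309) + 294840 = -1/49309 + 294840 = 14538265559/49309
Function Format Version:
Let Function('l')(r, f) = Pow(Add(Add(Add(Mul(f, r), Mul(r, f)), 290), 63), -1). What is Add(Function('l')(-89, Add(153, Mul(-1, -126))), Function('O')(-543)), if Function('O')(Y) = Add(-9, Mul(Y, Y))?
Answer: Rational(14538265559, 49309) ≈ 2.9484e+5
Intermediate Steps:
Function('O')(Y) = Add(-9, Pow(Y, 2))
Function('l')(r, f) = Pow(Add(353, Mul(2, f, r)), -1) (Function('l')(r, f) = Pow(Add(Add(Add(Mul(f, r), Mul(f, r)), 290), 63), -1) = Pow(Add(Add(Mul(2, f, r), 290), 63), -1) = Pow(Add(Add(290, Mul(2, f, r)), 63), -1) = Pow(Add(353, Mul(2, f, r)), -1))
Add(Function('l')(-89, Add(153, Mul(-1, -126))), Function('O')(-543)) = Add(Pow(Add(353, Mul(2, Add(153, Mul(-1, -126)), -89)), -1), Add(-9, Pow(-543, 2))) = Add(Pow(Add(353, Mul(2, Add(153, 126), -89)), -1), Add(-9, 294849)) = Add(Pow(Add(353, Mul(2, 279, -89)), -1), 294840) = Add(Pow(Add(353, -49662), -1), 294840) = Add(Pow(-49309, -1), 294840) = Add(Rational(-1, 49309), 294840) = Rational(14538265559, 49309)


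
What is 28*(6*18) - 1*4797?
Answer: -1773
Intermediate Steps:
28*(6*18) - 1*4797 = 28*108 - 4797 = 3024 - 4797 = -1773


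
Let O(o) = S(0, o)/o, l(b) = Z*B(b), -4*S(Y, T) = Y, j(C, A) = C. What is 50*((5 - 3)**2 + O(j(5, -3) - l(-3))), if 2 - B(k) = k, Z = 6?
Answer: 200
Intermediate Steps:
B(k) = 2 - k
S(Y, T) = -Y/4
l(b) = 12 - 6*b (l(b) = 6*(2 - b) = 12 - 6*b)
O(o) = 0 (O(o) = (-1/4*0)/o = 0/o = 0)
50*((5 - 3)**2 + O(j(5, -3) - l(-3))) = 50*((5 - 3)**2 + 0) = 50*(2**2 + 0) = 50*(4 + 0) = 50*4 = 200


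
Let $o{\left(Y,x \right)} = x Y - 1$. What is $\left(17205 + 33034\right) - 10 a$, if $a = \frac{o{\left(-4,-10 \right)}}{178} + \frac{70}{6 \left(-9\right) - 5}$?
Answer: $\frac{263855784}{5251} \approx 50249.0$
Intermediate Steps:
$o{\left(Y,x \right)} = -1 + Y x$ ($o{\left(Y,x \right)} = Y x - 1 = -1 + Y x$)
$a = - \frac{10159}{10502}$ ($a = \frac{-1 - -40}{178} + \frac{70}{6 \left(-9\right) - 5} = \left(-1 + 40\right) \frac{1}{178} + \frac{70}{-54 - 5} = 39 \cdot \frac{1}{178} + \frac{70}{-59} = \frac{39}{178} + 70 \left(- \frac{1}{59}\right) = \frac{39}{178} - \frac{70}{59} = - \frac{10159}{10502} \approx -0.96734$)
$\left(17205 + 33034\right) - 10 a = \left(17205 + 33034\right) - - \frac{50795}{5251} = 50239 + \frac{50795}{5251} = \frac{263855784}{5251}$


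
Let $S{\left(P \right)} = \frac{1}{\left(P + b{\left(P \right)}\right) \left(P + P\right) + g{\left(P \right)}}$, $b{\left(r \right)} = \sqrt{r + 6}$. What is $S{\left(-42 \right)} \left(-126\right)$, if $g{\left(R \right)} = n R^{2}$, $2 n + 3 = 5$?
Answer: $- \frac{21}{890} - \frac{i}{445} \approx -0.023596 - 0.0022472 i$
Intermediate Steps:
$n = 1$ ($n = - \frac{3}{2} + \frac{1}{2} \cdot 5 = - \frac{3}{2} + \frac{5}{2} = 1$)
$g{\left(R \right)} = R^{2}$ ($g{\left(R \right)} = 1 R^{2} = R^{2}$)
$b{\left(r \right)} = \sqrt{6 + r}$
$S{\left(P \right)} = \frac{1}{P^{2} + 2 P \left(P + \sqrt{6 + P}\right)}$ ($S{\left(P \right)} = \frac{1}{\left(P + \sqrt{6 + P}\right) \left(P + P\right) + P^{2}} = \frac{1}{\left(P + \sqrt{6 + P}\right) 2 P + P^{2}} = \frac{1}{2 P \left(P + \sqrt{6 + P}\right) + P^{2}} = \frac{1}{P^{2} + 2 P \left(P + \sqrt{6 + P}\right)}$)
$S{\left(-42 \right)} \left(-126\right) = \frac{1}{\left(-42\right) \left(2 \sqrt{6 - 42} + 3 \left(-42\right)\right)} \left(-126\right) = - \frac{1}{42 \left(2 \sqrt{-36} - 126\right)} \left(-126\right) = - \frac{1}{42 \left(2 \cdot 6 i - 126\right)} \left(-126\right) = - \frac{1}{42 \left(12 i - 126\right)} \left(-126\right) = - \frac{1}{42 \left(-126 + 12 i\right)} \left(-126\right) = - \frac{\frac{1}{16020} \left(-126 - 12 i\right)}{42} \left(-126\right) = - \frac{-126 - 12 i}{672840} \left(-126\right) = \frac{-126 - 12 i}{5340}$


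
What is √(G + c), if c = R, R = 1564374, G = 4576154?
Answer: 4*√383783 ≈ 2478.0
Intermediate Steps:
c = 1564374
√(G + c) = √(4576154 + 1564374) = √6140528 = 4*√383783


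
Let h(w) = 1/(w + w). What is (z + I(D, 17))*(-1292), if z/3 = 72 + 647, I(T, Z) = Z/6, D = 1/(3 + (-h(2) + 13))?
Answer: -8371514/3 ≈ -2.7905e+6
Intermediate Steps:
h(w) = 1/(2*w)
D = 4/63 (D = 1/(3 + (-1/(2*2) + 13)) = 1/(3 + (-1*¼ + 13)) = 1/(3 + (-¼ + 13)) = 1/(3 + 51/4) = 1/(63/4) = 4/63 ≈ 0.063492)
I(T, Z) = Z/6 (I(T, Z) = Z*(⅙) = Z/6)
z = 2157 (z = 3*(72 + 647) = 3*719 = 2157)
(z + I(D, 17))*(-1292) = (2157 + (⅙)*17)*(-1292) = (2157 + 17/6)*(-1292) = (12959/6)*(-1292) = -8371514/3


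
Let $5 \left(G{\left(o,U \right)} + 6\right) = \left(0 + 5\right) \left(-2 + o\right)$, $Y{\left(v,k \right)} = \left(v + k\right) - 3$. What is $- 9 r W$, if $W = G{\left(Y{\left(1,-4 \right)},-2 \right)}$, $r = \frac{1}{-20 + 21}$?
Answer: $126$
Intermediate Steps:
$Y{\left(v,k \right)} = -3 + k + v$ ($Y{\left(v,k \right)} = \left(k + v\right) - 3 = -3 + k + v$)
$r = 1$ ($r = 1^{-1} = 1$)
$G{\left(o,U \right)} = -8 + o$ ($G{\left(o,U \right)} = -6 + \frac{\left(0 + 5\right) \left(-2 + o\right)}{5} = -6 + \frac{5 \left(-2 + o\right)}{5} = -6 + \frac{-10 + 5 o}{5} = -6 + \left(-2 + o\right) = -8 + o$)
$W = -14$ ($W = -8 - 6 = -14$)
$- 9 r W = \left(-9\right) 1 \left(-14\right) = \left(-9\right) \left(-14\right) = 126$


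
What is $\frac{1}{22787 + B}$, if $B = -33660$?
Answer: $- \frac{1}{10873} \approx -9.1971 \cdot 10^{-5}$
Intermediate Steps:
$\frac{1}{22787 + B} = \frac{1}{22787 - 33660} = \frac{1}{-10873} = - \frac{1}{10873}$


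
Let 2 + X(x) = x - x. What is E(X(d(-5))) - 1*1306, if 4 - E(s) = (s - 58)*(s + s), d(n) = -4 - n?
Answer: -1542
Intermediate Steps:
X(x) = -2 (X(x) = -2 + (x - x) = -2 + 0 = -2)
E(s) = 4 - 2*s*(-58 + s) (E(s) = 4 - (s - 58)*(s + s) = 4 - (-58 + s)*2*s = 4 - 2*s*(-58 + s))
E(X(d(-5))) - 1*1306 = (4 - 2*(-2)² + 116*(-2)) - 1*1306 = (4 - 2*4 - 232) - 1306 = (4 - 8 - 232) - 1306 = -236 - 1306 = -1542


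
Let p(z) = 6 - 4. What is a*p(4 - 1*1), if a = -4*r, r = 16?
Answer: -128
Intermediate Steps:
p(z) = 2
a = -64 (a = -4*16 = -64)
a*p(4 - 1*1) = -64*2 = -128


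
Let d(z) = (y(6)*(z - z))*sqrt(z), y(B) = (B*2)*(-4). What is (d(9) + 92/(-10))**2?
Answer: 2116/25 ≈ 84.640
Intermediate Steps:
y(B) = -8*B (y(B) = (2*B)*(-4) = -8*B)
d(z) = 0 (d(z) = ((-8*6)*(z - z))*sqrt(z) = (-48*0)*sqrt(z) = 0*sqrt(z) = 0)
(d(9) + 92/(-10))**2 = (0 + 92/(-10))**2 = (0 + 92*(-1/10))**2 = (0 - 46/5)**2 = (-46/5)**2 = 2116/25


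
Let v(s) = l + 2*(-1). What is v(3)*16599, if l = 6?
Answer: 66396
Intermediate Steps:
v(s) = 4 (v(s) = 6 + 2*(-1) = 6 - 2 = 4)
v(3)*16599 = 4*16599 = 66396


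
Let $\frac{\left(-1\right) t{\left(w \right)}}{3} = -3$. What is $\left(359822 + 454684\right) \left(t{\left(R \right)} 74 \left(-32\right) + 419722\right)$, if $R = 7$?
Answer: $324507335460$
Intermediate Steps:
$t{\left(w \right)} = 9$ ($t{\left(w \right)} = \left(-3\right) \left(-3\right) = 9$)
$\left(359822 + 454684\right) \left(t{\left(R \right)} 74 \left(-32\right) + 419722\right) = \left(359822 + 454684\right) \left(9 \cdot 74 \left(-32\right) + 419722\right) = 814506 \left(666 \left(-32\right) + 419722\right) = 814506 \left(-21312 + 419722\right) = 814506 \cdot 398410 = 324507335460$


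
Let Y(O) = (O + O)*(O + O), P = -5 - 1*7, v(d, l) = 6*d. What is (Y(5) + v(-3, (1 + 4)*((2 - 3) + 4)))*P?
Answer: -984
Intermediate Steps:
P = -12 (P = -5 - 7 = -12)
Y(O) = 4*O**2 (Y(O) = (2*O)*(2*O) = 4*O**2)
(Y(5) + v(-3, (1 + 4)*((2 - 3) + 4)))*P = (4*5**2 + 6*(-3))*(-12) = (4*25 - 18)*(-12) = (100 - 18)*(-12) = 82*(-12) = -984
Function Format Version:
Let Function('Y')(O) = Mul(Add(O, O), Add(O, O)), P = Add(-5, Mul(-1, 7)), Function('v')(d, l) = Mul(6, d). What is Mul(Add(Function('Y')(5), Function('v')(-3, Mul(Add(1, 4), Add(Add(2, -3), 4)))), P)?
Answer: -984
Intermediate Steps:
P = -12 (P = Add(-5, -7) = -12)
Function('Y')(O) = Mul(4, Pow(O, 2)) (Function('Y')(O) = Mul(Mul(2, O), Mul(2, O)) = Mul(4, Pow(O, 2)))
Mul(Add(Function('Y')(5), Function('v')(-3, Mul(Add(1, 4), Add(Add(2, -3), 4)))), P) = Mul(Add(Mul(4, Pow(5, 2)), Mul(6, -3)), -12) = Mul(Add(Mul(4, 25), -18), -12) = Mul(Add(100, -18), -12) = Mul(82, -12) = -984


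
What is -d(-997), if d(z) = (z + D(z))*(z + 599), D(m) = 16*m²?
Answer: 6329452506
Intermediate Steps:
d(z) = (599 + z)*(z + 16*z²) (d(z) = (z + 16*z²)*(z + 599) = (z + 16*z²)*(599 + z) = (599 + z)*(z + 16*z²))
-d(-997) = -(-997)*(599 + 16*(-997)² + 9585*(-997)) = -(-997)*(599 + 16*994009 - 9556245) = -(-997)*(599 + 15904144 - 9556245) = -(-997)*6348498 = -1*(-6329452506) = 6329452506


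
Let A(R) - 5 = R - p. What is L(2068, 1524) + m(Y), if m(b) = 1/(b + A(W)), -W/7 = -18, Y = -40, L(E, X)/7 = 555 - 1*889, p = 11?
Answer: -187039/80 ≈ -2338.0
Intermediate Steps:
L(E, X) = -2338 (L(E, X) = 7*(555 - 1*889) = 7*(555 - 889) = 7*(-334) = -2338)
W = 126 (W = -7*(-18) = 126)
A(R) = -6 + R (A(R) = 5 + (R - 1*11) = 5 + (R - 11) = 5 + (-11 + R) = -6 + R)
m(b) = 1/(120 + b) (m(b) = 1/(b + (-6 + 126)) = 1/(b + 120) = 1/(120 + b))
L(2068, 1524) + m(Y) = -2338 + 1/(120 - 40) = -2338 + 1/80 = -187039/80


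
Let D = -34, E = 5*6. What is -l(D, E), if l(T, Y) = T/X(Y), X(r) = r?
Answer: 17/15 ≈ 1.1333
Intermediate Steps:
E = 30
l(T, Y) = T/Y
-l(D, E) = -(-34)/30 = -1*(-17/15) = 17/15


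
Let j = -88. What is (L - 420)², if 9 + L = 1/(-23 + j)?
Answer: 2267664400/12321 ≈ 1.8405e+5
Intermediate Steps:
L = -1000/111 (L = -9 + 1/(-23 - 88) = -9 + 1/(-111) = -9 - 1/111 = -1000/111 ≈ -9.0090)
(L - 420)² = (-1000/111 - 420)² = (-47620/111)² = 2267664400/12321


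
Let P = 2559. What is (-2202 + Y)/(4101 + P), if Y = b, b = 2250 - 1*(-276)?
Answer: 9/185 ≈ 0.048649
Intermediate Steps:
b = 2526 (b = 2250 + 276 = 2526)
Y = 2526
(-2202 + Y)/(4101 + P) = (-2202 + 2526)/(4101 + 2559) = 324/6660 = 324*(1/6660) = 9/185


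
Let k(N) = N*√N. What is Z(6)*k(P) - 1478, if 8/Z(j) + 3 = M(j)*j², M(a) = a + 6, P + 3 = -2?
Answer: -1478 - 40*I*√5/429 ≈ -1478.0 - 0.20849*I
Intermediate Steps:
P = -5 (P = -3 - 2 = -5)
M(a) = 6 + a
k(N) = N^(3/2)
Z(j) = 8/(-3 + j²*(6 + j)) (Z(j) = 8/(-3 + (6 + j)*j²) = 8/(-3 + j²*(6 + j)))
Z(6)*k(P) - 1478 = (8/(-3 + 6²*(6 + 6)))*(-5)^(3/2) - 1478 = (8/(-3 + 36*12))*(-5*I*√5) - 1478 = (8/(-3 + 432))*(-5*I*√5) - 1478 = (8/429)*(-5*I*√5) - 1478 = (8*(1/429))*(-5*I*√5) - 1478 = 8*(-5*I*√5)/429 - 1478 = -40*I*√5/429 - 1478 = -1478 - 40*I*√5/429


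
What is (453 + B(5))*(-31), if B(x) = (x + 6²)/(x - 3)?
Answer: -29357/2 ≈ -14679.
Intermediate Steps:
B(x) = (36 + x)/(-3 + x) (B(x) = (x + 36)/(-3 + x) = (36 + x)/(-3 + x))
(453 + B(5))*(-31) = (453 + (36 + 5)/(-3 + 5))*(-31) = (453 + 41/2)*(-31) = (947/2)*(-31) = -29357/2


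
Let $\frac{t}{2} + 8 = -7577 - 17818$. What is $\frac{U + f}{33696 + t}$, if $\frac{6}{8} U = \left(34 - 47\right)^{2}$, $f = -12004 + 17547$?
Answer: $- \frac{3461}{10266} \approx -0.33713$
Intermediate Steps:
$f = 5543$
$U = \frac{676}{3}$ ($U = \frac{4 \left(34 - 47\right)^{2}}{3} = \frac{4 \left(-13\right)^{2}}{3} = \frac{4}{3} \cdot 169 = \frac{676}{3} \approx 225.33$)
$t = -50806$ ($t = -16 + 2 \left(-7577 - 17818\right) = -16 + 2 \left(-25395\right) = -16 - 50790 = -50806$)
$\frac{U + f}{33696 + t} = \frac{\frac{676}{3} + 5543}{33696 - 50806} = \frac{17305}{3 \left(-17110\right)} = \frac{17305}{3} \left(- \frac{1}{17110}\right) = - \frac{3461}{10266}$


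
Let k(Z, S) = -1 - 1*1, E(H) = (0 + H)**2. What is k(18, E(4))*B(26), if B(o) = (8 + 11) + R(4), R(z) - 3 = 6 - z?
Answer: -48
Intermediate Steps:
E(H) = H**2
R(z) = 9 - z (R(z) = 3 + (6 - z) = 9 - z)
B(o) = 24 (B(o) = (8 + 11) + (9 - 1*4) = 19 + (9 - 4) = 19 + 5 = 24)
k(Z, S) = -2 (k(Z, S) = -1 - 1 = -2)
k(18, E(4))*B(26) = -2*24 = -48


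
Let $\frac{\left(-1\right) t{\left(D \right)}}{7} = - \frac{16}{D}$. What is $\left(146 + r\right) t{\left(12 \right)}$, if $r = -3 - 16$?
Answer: $\frac{3556}{3} \approx 1185.3$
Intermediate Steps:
$t{\left(D \right)} = \frac{112}{D}$ ($t{\left(D \right)} = - 7 \left(- \frac{16}{D}\right) = \frac{112}{D}$)
$r = -19$ ($r = -3 - 16 = -19$)
$\left(146 + r\right) t{\left(12 \right)} = \left(146 - 19\right) \frac{112}{12} = 127 \cdot 112 \cdot \frac{1}{12} = 127 \cdot \frac{28}{3} = \frac{3556}{3}$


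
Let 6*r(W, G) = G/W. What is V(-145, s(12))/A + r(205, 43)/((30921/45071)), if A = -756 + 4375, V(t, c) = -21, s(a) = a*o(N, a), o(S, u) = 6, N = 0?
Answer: 80715901/1787543010 ≈ 0.045155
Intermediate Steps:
s(a) = 6*a (s(a) = a*6 = 6*a)
A = 3619
r(W, G) = G/(6*W) (r(W, G) = (G/W)/6 = G/(6*W))
V(-145, s(12))/A + r(205, 43)/((30921/45071)) = -21/3619 + ((1/6)*43/205)/((30921/45071)) = -21*1/3619 + ((1/6)*43*(1/205))/((30921*(1/45071))) = -3/517 + 43/(1230*(30921/45071)) = -3/517 + (43/1230)*(45071/30921) = -3/517 + 1938053/38032830 = 80715901/1787543010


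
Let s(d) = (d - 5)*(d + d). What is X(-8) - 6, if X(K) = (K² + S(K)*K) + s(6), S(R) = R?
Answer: 134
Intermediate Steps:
s(d) = 2*d*(-5 + d) (s(d) = (-5 + d)*(2*d) = 2*d*(-5 + d))
X(K) = 12 + 2*K² (X(K) = (K² + K*K) + 2*6*(-5 + 6) = (K² + K²) + 2*6*1 = 2*K² + 12 = 12 + 2*K²)
X(-8) - 6 = (12 + 2*(-8)²) - 6 = (12 + 2*64) - 6 = (12 + 128) - 6 = 140 - 6 = 134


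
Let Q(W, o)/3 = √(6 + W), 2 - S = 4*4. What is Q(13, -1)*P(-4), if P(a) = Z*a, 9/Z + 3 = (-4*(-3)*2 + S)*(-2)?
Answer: 108*√19/23 ≈ 20.468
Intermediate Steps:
S = -14 (S = 2 - 4*4 = 2 - 1*16 = 2 - 16 = -14)
Z = -9/23 (Z = 9/(-3 + (-4*(-3)*2 - 14)*(-2)) = 9/(-3 + (12*2 - 14)*(-2)) = 9/(-3 + (24 - 14)*(-2)) = 9/(-3 + 10*(-2)) = 9/(-3 - 20) = 9/(-23) = 9*(-1/23) = -9/23 ≈ -0.39130)
Q(W, o) = 3*√(6 + W)
P(a) = -9*a/23
Q(13, -1)*P(-4) = (3*√(6 + 13))*(-9/23*(-4)) = (3*√19)*(36/23) = 108*√19/23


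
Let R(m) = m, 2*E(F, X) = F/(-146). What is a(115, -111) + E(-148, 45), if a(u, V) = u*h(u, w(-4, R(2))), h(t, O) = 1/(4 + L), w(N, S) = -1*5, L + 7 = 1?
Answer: -8321/146 ≈ -56.993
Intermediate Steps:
E(F, X) = -F/292 (E(F, X) = (F/(-146))/2 = (F*(-1/146))/2 = (-F/146)/2 = -F/292)
L = -6 (L = -7 + 1 = -6)
w(N, S) = -5
h(t, O) = -½ (h(t, O) = 1/(4 - 6) = 1/(-2) = -½)
a(u, V) = -u/2 (a(u, V) = u*(-½) = -u/2)
a(115, -111) + E(-148, 45) = -½*115 - 1/292*(-148) = -115/2 + 37/73 = -8321/146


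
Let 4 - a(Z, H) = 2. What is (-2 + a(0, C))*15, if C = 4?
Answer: 0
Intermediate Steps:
a(Z, H) = 2 (a(Z, H) = 4 - 1*2 = 4 - 2 = 2)
(-2 + a(0, C))*15 = (-2 + 2)*15 = 0*15 = 0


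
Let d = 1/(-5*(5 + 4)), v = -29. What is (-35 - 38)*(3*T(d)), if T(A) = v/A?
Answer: -285795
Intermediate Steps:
d = -1/45 (d = 1/(-5*9) = 1/(-45) = -1/45 ≈ -0.022222)
T(A) = -29/A
(-35 - 38)*(3*T(d)) = (-35 - 38)*(3*(-29/(-1/45))) = -219*(-29*(-45)) = -219*1305 = -73*3915 = -285795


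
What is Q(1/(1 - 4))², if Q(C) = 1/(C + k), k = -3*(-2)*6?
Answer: 9/11449 ≈ 0.00078609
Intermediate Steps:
k = 36 (k = 6*6 = 36)
Q(C) = 1/(36 + C) (Q(C) = 1/(C + 36) = 1/(36 + C))
Q(1/(1 - 4))² = (1/(36 + 1/(1 - 4)))² = (1/(36 + 1/(-3)))² = (1/(36 - ⅓))² = (1/(107/3))² = (3/107)² = 9/11449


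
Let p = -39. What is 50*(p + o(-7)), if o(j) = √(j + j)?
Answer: -1950 + 50*I*√14 ≈ -1950.0 + 187.08*I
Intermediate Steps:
o(j) = √2*√j (o(j) = √(2*j) = √2*√j)
50*(p + o(-7)) = 50*(-39 + √2*√(-7)) = 50*(-39 + √2*(I*√7)) = 50*(-39 + I*√14) = -1950 + 50*I*√14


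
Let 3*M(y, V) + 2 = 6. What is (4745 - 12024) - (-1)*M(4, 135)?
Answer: -21833/3 ≈ -7277.7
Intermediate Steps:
M(y, V) = 4/3 (M(y, V) = -⅔ + (⅓)*6 = -⅔ + 2 = 4/3)
(4745 - 12024) - (-1)*M(4, 135) = (4745 - 12024) - (-1)*4/3 = -7279 - 1*(-4/3) = -7279 + 4/3 = -21833/3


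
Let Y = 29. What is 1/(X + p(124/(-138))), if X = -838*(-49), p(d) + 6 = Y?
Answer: 1/41085 ≈ 2.4340e-5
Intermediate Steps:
p(d) = 23 (p(d) = -6 + 29 = 23)
X = 41062
1/(X + p(124/(-138))) = 1/(41062 + 23) = 1/41085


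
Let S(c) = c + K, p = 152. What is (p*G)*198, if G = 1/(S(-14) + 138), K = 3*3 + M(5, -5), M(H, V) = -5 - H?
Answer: 10032/41 ≈ 244.68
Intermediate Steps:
K = -1 (K = 3*3 + (-5 - 1*5) = 9 + (-5 - 5) = 9 - 10 = -1)
S(c) = -1 + c (S(c) = c - 1 = -1 + c)
G = 1/123 (G = 1/((-1 - 14) + 138) = 1/(-15 + 138) = 1/123 ≈ 0.0081301)
(p*G)*198 = (152*(1/123))*198 = (152/123)*198 = 10032/41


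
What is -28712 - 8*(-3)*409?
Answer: -18896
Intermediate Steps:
-28712 - 8*(-3)*409 = -28712 - (-24)*409 = -28712 - 1*(-9816) = -28712 + 9816 = -18896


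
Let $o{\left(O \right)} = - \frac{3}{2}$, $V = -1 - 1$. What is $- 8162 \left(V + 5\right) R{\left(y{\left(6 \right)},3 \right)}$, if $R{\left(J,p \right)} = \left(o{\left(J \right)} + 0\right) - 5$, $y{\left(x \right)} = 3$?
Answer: $159159$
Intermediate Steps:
$V = -2$ ($V = -1 - 1 = -2$)
$o{\left(O \right)} = - \frac{3}{2}$ ($o{\left(O \right)} = \left(-3\right) \frac{1}{2} = - \frac{3}{2}$)
$R{\left(J,p \right)} = - \frac{13}{2}$ ($R{\left(J,p \right)} = \left(- \frac{3}{2} + 0\right) - 5 = - \frac{3}{2} - 5 = - \frac{13}{2}$)
$- 8162 \left(V + 5\right) R{\left(y{\left(6 \right)},3 \right)} = - 8162 \left(-2 + 5\right) \left(- \frac{13}{2}\right) = - 8162 \cdot 3 \left(- \frac{13}{2}\right) = \left(-8162\right) \left(- \frac{39}{2}\right) = 159159$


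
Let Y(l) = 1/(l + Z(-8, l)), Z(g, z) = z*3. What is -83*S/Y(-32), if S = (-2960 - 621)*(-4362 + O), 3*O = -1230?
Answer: 181548563968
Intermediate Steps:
Z(g, z) = 3*z
O = -410 (O = (⅓)*(-1230) = -410)
Y(l) = 1/(4*l) (Y(l) = 1/(l + 3*l) = 1/(4*l))
S = 17088532 (S = (-2960 - 621)*(-4362 - 410) = -3581*(-4772) = 17088532)
-83*S/Y(-32) = -83/(((¼)/(-32))/17088532) = -83/(((¼)*(-1/32))*(1/17088532)) = -83/((-1/128*1/17088532)) = -83/(-1/2187332096) = -83*(-2187332096) = 181548563968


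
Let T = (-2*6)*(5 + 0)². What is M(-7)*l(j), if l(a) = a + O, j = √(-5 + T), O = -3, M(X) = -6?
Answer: 18 - 6*I*√305 ≈ 18.0 - 104.79*I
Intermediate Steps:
T = -300 (T = -12*5² = -12*25 = -300)
j = I*√305 (j = √(-5 - 300) = √(-305) = I*√305 ≈ 17.464*I)
l(a) = -3 + a (l(a) = a - 3 = -3 + a)
M(-7)*l(j) = -6*(-3 + I*√305) = 18 - 6*I*√305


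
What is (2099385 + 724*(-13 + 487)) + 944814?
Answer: 3387375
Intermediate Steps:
(2099385 + 724*(-13 + 487)) + 944814 = (2099385 + 724*474) + 944814 = (2099385 + 343176) + 944814 = 2442561 + 944814 = 3387375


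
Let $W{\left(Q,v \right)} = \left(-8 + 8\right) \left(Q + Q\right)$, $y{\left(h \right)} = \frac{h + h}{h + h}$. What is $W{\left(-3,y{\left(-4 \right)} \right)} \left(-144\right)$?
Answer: $0$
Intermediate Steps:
$y{\left(h \right)} = 1$ ($y{\left(h \right)} = \frac{2 h}{2 h} = 2 h \frac{1}{2 h} = 1$)
$W{\left(Q,v \right)} = 0$ ($W{\left(Q,v \right)} = 0 \cdot 2 Q = 0$)
$W{\left(-3,y{\left(-4 \right)} \right)} \left(-144\right) = 0 \left(-144\right) = 0$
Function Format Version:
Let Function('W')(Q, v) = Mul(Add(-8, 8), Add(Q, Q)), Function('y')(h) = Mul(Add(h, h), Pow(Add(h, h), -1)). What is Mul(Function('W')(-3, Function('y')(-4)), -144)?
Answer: 0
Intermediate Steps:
Function('y')(h) = 1 (Function('y')(h) = Mul(Mul(2, h), Pow(Mul(2, h), -1)) = Mul(Mul(2, h), Mul(Rational(1, 2), Pow(h, -1))) = 1)
Function('W')(Q, v) = 0 (Function('W')(Q, v) = Mul(0, Mul(2, Q)) = 0)
Mul(Function('W')(-3, Function('y')(-4)), -144) = Mul(0, -144) = 0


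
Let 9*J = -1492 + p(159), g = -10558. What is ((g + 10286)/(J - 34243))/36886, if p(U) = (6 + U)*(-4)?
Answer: 1224/5723582177 ≈ 2.1385e-7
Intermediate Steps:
p(U) = -24 - 4*U
J = -2152/9 (J = (-1492 + (-24 - 4*159))/9 = (-1492 + (-24 - 636))/9 = (-1492 - 660)/9 = (⅑)*(-2152) = -2152/9 ≈ -239.11)
((g + 10286)/(J - 34243))/36886 = ((-10558 + 10286)/(-2152/9 - 34243))/36886 = -272/(-310339/9)*(1/36886) = -272*(-9/310339)*(1/36886) = (2448/310339)*(1/36886) = 1224/5723582177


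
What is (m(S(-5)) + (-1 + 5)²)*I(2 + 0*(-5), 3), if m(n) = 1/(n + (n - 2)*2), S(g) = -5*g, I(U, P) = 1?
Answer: 1137/71 ≈ 16.014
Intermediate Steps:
m(n) = 1/(-4 + 3*n) (m(n) = 1/(n + (-2 + n)*2) = 1/(n + (-4 + 2*n)) = 1/(-4 + 3*n))
(m(S(-5)) + (-1 + 5)²)*I(2 + 0*(-5), 3) = (1/(-4 + 3*(-5*(-5))) + (-1 + 5)²)*1 = (1/(-4 + 3*25) + 4²)*1 = (1/(-4 + 75) + 16)*1 = (1/71 + 16)*1 = (1137/71)*1 = 1137/71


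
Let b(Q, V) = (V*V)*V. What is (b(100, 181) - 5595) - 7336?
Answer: 5916810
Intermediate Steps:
b(Q, V) = V³ (b(Q, V) = V²*V = V³)
(b(100, 181) - 5595) - 7336 = (181³ - 5595) - 7336 = (5929741 - 5595) - 7336 = 5924146 - 7336 = 5916810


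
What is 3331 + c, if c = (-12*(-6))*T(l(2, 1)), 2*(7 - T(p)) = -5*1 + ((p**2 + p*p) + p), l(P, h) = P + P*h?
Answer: 2719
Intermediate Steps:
T(p) = 19/2 - p**2 - p/2 (T(p) = 7 - (-5*1 + ((p**2 + p*p) + p))/2 = 7 - (-5 + ((p**2 + p**2) + p))/2 = 7 - (-5 + (2*p**2 + p))/2 = 7 - (-5 + (p + 2*p**2))/2 = 7 - (-5 + p + 2*p**2)/2 = 7 + (5/2 - p**2 - p/2) = 19/2 - p**2 - p/2)
c = -612 (c = (-12*(-6))*(19/2 - (2*(1 + 1))**2 - (1 + 1)) = 72*(19/2 - (2*2)**2 - 2) = 72*(19/2 - 1*4**2 - 1/2*4) = 72*(19/2 - 1*16 - 2) = 72*(19/2 - 16 - 2) = 72*(-17/2) = -612)
3331 + c = 3331 - 612 = 2719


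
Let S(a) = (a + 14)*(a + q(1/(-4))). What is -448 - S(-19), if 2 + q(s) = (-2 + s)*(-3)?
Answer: -2077/4 ≈ -519.25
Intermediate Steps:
q(s) = 4 - 3*s (q(s) = -2 + (-2 + s)*(-3) = -2 + (6 - 3*s) = 4 - 3*s)
S(a) = (14 + a)*(19/4 + a) (S(a) = (a + 14)*(a + (4 - 3/(-4))) = (14 + a)*(a + (4 - 3*(-¼))) = (14 + a)*(a + (4 + ¾)) = (14 + a)*(a + 19/4) = (14 + a)*(19/4 + a))
-448 - S(-19) = -448 - (133/2 + (-19)² + (75/4)*(-19)) = -448 - (133/2 + 361 - 1425/4) = -448 - 1*285/4 = -448 - 285/4 = -2077/4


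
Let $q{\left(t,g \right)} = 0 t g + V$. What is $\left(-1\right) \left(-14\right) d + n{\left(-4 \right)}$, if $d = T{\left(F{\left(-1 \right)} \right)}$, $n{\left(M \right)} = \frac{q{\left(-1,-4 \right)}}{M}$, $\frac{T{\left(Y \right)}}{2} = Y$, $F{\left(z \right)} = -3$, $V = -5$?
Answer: $- \frac{331}{4} \approx -82.75$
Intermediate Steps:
$q{\left(t,g \right)} = -5$ ($q{\left(t,g \right)} = 0 t g - 5 = 0 g - 5 = 0 - 5 = -5$)
$T{\left(Y \right)} = 2 Y$
$n{\left(M \right)} = - \frac{5}{M}$
$d = -6$ ($d = 2 \left(-3\right) = -6$)
$\left(-1\right) \left(-14\right) d + n{\left(-4 \right)} = \left(-1\right) \left(-14\right) \left(-6\right) - \frac{5}{-4} = 14 \left(-6\right) - - \frac{5}{4} = -84 + \frac{5}{4} = - \frac{331}{4}$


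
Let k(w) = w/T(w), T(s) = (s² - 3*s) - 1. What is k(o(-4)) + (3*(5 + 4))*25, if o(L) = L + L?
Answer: 58717/87 ≈ 674.91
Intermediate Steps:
T(s) = -1 + s² - 3*s
o(L) = 2*L
k(w) = w/(-1 + w² - 3*w)
k(o(-4)) + (3*(5 + 4))*25 = (2*(-4))/(-1 + (2*(-4))² - 6*(-4)) + (3*(5 + 4))*25 = -8/(-1 + (-8)² - 3*(-8)) + (3*9)*25 = -8/(-1 + 64 + 24) + 27*25 = -8/87 + 675 = 58717/87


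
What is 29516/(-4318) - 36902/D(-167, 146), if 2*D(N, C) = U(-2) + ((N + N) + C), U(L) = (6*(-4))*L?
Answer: 39319179/75565 ≈ 520.34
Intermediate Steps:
U(L) = -24*L
D(N, C) = 24 + N + C/2 (D(N, C) = (-24*(-2) + ((N + N) + C))/2 = (48 + (2*N + C))/2 = (48 + (C + 2*N))/2 = (48 + C + 2*N)/2 = 24 + N + C/2)
29516/(-4318) - 36902/D(-167, 146) = 29516/(-4318) - 36902/(24 - 167 + (½)*146) = 29516*(-1/4318) - 36902/(24 - 167 + 73) = -14758/2159 - 36902/(-70) = -14758/2159 - 36902*(-1/70) = -14758/2159 + 18451/35 = 39319179/75565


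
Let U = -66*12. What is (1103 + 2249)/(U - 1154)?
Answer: -1676/973 ≈ -1.7225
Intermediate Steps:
U = -792
(1103 + 2249)/(U - 1154) = (1103 + 2249)/(-792 - 1154) = 3352/(-1946) = 3352*(-1/1946) = -1676/973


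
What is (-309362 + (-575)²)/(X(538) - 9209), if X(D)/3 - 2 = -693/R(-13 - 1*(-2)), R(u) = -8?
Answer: -170104/71545 ≈ -2.3776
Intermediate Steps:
X(D) = 2127/8 (X(D) = 6 + 3*(-693/(-8)) = 6 + 3*(-693*(-⅛)) = 6 + 3*(693/8) = 6 + 2079/8 = 2127/8)
(-309362 + (-575)²)/(X(538) - 9209) = (-309362 + (-575)²)/(2127/8 - 9209) = (-309362 + 330625)/(-71545/8) = 21263*(-8/71545) = -170104/71545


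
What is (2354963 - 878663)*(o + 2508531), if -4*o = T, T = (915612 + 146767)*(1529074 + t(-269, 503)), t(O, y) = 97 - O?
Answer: -599685942059456700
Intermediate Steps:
T = 1624844937760 (T = (915612 + 146767)*(1529074 + (97 - 1*(-269))) = 1062379*(1529074 + (97 + 269)) = 1062379*(1529074 + 366) = 1062379*1529440 = 1624844937760)
o = -406211234440 (o = -¼*1624844937760 = -406211234440)
(2354963 - 878663)*(o + 2508531) = (2354963 - 878663)*(-406211234440 + 2508531) = 1476300*(-406208725909) = -599685942059456700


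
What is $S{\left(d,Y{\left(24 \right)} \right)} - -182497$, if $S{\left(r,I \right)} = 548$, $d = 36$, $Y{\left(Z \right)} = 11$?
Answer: $183045$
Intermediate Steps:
$S{\left(d,Y{\left(24 \right)} \right)} - -182497 = 548 - -182497 = 548 + \left(-11966 + 194463\right) = 548 + 182497 = 183045$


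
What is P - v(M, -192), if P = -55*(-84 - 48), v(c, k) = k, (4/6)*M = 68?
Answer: 7452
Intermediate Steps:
M = 102 (M = (3/2)*68 = 102)
P = 7260 (P = -55*(-132) = 7260)
P - v(M, -192) = 7260 - 1*(-192) = 7260 + 192 = 7452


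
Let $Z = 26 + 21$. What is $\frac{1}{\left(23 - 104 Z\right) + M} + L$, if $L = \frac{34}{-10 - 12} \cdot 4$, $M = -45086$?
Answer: $- \frac{308789}{49951} \approx -6.1818$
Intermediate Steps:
$Z = 47$
$L = - \frac{68}{11}$ ($L = \frac{34}{-22} \cdot 4 = 34 \left(- \frac{1}{22}\right) 4 = \left(- \frac{17}{11}\right) 4 = - \frac{68}{11} \approx -6.1818$)
$\frac{1}{\left(23 - 104 Z\right) + M} + L = \frac{1}{\left(23 - 4888\right) - 45086} - \frac{68}{11} = \frac{1}{-4865 - 45086} - \frac{68}{11} = \frac{1}{-49951} - \frac{68}{11} = - \frac{1}{49951} - \frac{68}{11} = - \frac{308789}{49951}$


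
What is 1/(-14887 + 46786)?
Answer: 1/31899 ≈ 3.1349e-5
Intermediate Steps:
1/(-14887 + 46786) = 1/31899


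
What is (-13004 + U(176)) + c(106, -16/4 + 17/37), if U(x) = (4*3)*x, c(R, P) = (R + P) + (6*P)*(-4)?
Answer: -396069/37 ≈ -10705.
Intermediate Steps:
c(R, P) = R - 23*P (c(R, P) = (P + R) - 24*P = R - 23*P)
U(x) = 12*x
(-13004 + U(176)) + c(106, -16/4 + 17/37) = (-13004 + 12*176) + (106 - 23*(-16/4 + 17/37)) = (-13004 + 2112) + (106 - 23*(-16*1/4 + 17*(1/37))) = -10892 + (106 - 23*(-4 + 17/37)) = -10892 + (106 - 23*(-131/37)) = -10892 + (106 + 3013/37) = -10892 + 6935/37 = -396069/37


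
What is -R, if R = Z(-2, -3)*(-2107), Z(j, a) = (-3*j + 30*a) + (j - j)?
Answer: -176988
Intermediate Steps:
Z(j, a) = -3*j + 30*a (Z(j, a) = (-3*j + 30*a) + 0 = -3*j + 30*a)
R = 176988 (R = (-3*(-2) + 30*(-3))*(-2107) = (6 - 90)*(-2107) = -84*(-2107) = 176988)
-R = -1*176988 = -176988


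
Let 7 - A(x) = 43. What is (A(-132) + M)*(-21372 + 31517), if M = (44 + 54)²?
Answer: 97067360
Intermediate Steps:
A(x) = -36 (A(x) = 7 - 1*43 = 7 - 43 = -36)
M = 9604 (M = 98² = 9604)
(A(-132) + M)*(-21372 + 31517) = (-36 + 9604)*(-21372 + 31517) = 9568*10145 = 97067360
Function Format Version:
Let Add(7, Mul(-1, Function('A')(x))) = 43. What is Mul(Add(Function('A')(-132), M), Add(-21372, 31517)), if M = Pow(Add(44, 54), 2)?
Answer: 97067360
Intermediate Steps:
Function('A')(x) = -36 (Function('A')(x) = Add(7, Mul(-1, 43)) = Add(7, -43) = -36)
M = 9604 (M = Pow(98, 2) = 9604)
Mul(Add(Function('A')(-132), M), Add(-21372, 31517)) = Mul(Add(-36, 9604), Add(-21372, 31517)) = Mul(9568, 10145) = 97067360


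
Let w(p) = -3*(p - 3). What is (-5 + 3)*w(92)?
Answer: 534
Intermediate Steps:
w(p) = 9 - 3*p (w(p) = -3*(-3 + p) = 9 - 3*p)
(-5 + 3)*w(92) = (-5 + 3)*(9 - 3*92) = -2*(9 - 276) = -2*(-267) = 534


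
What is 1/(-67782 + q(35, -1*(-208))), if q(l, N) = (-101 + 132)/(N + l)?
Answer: -243/16470995 ≈ -1.4753e-5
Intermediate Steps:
q(l, N) = 31/(N + l)
1/(-67782 + q(35, -1*(-208))) = 1/(-67782 + 31/(-1*(-208) + 35)) = 1/(-67782 + 31/(208 + 35)) = 1/(-67782 + 31/243) = 1/(-16470995/243) = -243/16470995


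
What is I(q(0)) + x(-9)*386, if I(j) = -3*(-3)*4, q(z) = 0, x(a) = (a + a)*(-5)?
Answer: 34776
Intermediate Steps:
x(a) = -10*a (x(a) = (2*a)*(-5) = -10*a)
I(j) = 36 (I(j) = 9*4 = 36)
I(q(0)) + x(-9)*386 = 36 - 10*(-9)*386 = 36 + 90*386 = 36 + 34740 = 34776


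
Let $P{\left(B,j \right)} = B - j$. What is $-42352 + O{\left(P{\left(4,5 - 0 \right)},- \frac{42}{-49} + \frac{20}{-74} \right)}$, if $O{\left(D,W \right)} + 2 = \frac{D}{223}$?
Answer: $- \frac{9444943}{223} \approx -42354.0$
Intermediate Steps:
$O{\left(D,W \right)} = -2 + \frac{D}{223}$
$-42352 + O{\left(P{\left(4,5 - 0 \right)},- \frac{42}{-49} + \frac{20}{-74} \right)} = -42352 - \left(2 - \frac{4 - \left(5 - 0\right)}{223}\right) = -42352 - \left(2 - \frac{4 - \left(5 + 0\right)}{223}\right) = -42352 - \left(2 - \frac{4 - 5}{223}\right) = -42352 + \left(-2 + \frac{1}{223} \left(-1\right)\right) = -42352 - \frac{447}{223} = - \frac{9444943}{223}$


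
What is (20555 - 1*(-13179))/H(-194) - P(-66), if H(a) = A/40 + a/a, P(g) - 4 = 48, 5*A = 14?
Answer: 3367836/107 ≈ 31475.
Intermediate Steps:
A = 14/5 (A = (⅕)*14 = 14/5 ≈ 2.8000)
P(g) = 52 (P(g) = 4 + 48 = 52)
H(a) = 107/100 (H(a) = (14/5)/40 + a/a = (14/5)*(1/40) + 1 = 7/100 + 1 = 107/100)
(20555 - 1*(-13179))/H(-194) - P(-66) = (20555 - 1*(-13179))/(107/100) - 1*52 = (20555 + 13179)*(100/107) - 52 = 33734*(100/107) - 52 = 3373400/107 - 52 = 3367836/107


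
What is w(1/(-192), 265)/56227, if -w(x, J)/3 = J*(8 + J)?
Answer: -217035/56227 ≈ -3.8600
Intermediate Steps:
w(x, J) = -3*J*(8 + J)
w(1/(-192), 265)/56227 = -3*265*(8 + 265)/56227 = -3*265*273*(1/56227) = -217035*1/56227 = -217035/56227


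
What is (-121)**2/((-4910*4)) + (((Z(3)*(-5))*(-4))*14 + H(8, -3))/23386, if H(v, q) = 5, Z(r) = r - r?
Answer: -171148113/229650520 ≈ -0.74525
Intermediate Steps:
Z(r) = 0
(-121)**2/((-4910*4)) + (((Z(3)*(-5))*(-4))*14 + H(8, -3))/23386 = (-121)**2/((-4910*4)) + (((0*(-5))*(-4))*14 + 5)/23386 = 14641/(-19640) + ((0*(-4))*14 + 5)*(1/23386) = 14641*(-1/19640) + (0*14 + 5)*(1/23386) = -14641/19640 + (0 + 5)*(1/23386) = -14641/19640 + 5*(1/23386) = -14641/19640 + 5/23386 = -171148113/229650520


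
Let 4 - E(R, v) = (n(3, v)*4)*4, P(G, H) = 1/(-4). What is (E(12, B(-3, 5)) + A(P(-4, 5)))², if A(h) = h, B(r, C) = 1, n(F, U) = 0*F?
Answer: 225/16 ≈ 14.063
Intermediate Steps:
P(G, H) = -¼
n(F, U) = 0
E(R, v) = 4 (E(R, v) = 4 - 0*4*4 = 4 - 0*4 = 4 - 1*0 = 4 + 0 = 4)
(E(12, B(-3, 5)) + A(P(-4, 5)))² = (4 - ¼)² = (15/4)² = 225/16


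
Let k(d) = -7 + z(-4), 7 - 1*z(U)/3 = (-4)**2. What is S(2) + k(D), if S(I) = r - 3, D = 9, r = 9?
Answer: -28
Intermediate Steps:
z(U) = -27 (z(U) = 21 - 3*(-4)**2 = 21 - 3*16 = 21 - 48 = -27)
S(I) = 6 (S(I) = 9 - 3 = 6)
k(d) = -34 (k(d) = -7 - 27 = -34)
S(2) + k(D) = 6 - 34 = -28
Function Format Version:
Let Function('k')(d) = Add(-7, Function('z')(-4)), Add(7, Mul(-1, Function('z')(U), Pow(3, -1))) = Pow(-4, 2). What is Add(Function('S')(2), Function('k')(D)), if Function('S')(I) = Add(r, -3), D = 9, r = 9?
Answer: -28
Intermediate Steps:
Function('z')(U) = -27 (Function('z')(U) = Add(21, Mul(-3, Pow(-4, 2))) = Add(21, Mul(-3, 16)) = Add(21, -48) = -27)
Function('S')(I) = 6 (Function('S')(I) = Add(9, -3) = 6)
Function('k')(d) = -34 (Function('k')(d) = Add(-7, -27) = -34)
Add(Function('S')(2), Function('k')(D)) = Add(6, -34) = -28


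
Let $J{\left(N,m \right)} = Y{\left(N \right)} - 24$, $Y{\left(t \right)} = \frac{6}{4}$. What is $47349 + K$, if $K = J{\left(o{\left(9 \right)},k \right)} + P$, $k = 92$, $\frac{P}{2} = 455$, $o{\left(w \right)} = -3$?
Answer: $\frac{96473}{2} \approx 48237.0$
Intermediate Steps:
$Y{\left(t \right)} = \frac{3}{2}$ ($Y{\left(t \right)} = 6 \cdot \frac{1}{4} = \frac{3}{2}$)
$P = 910$ ($P = 2 \cdot 455 = 910$)
$J{\left(N,m \right)} = - \frac{45}{2}$ ($J{\left(N,m \right)} = \frac{3}{2} - 24 = - \frac{45}{2}$)
$K = \frac{1775}{2}$ ($K = - \frac{45}{2} + 910 = \frac{1775}{2} \approx 887.5$)
$47349 + K = 47349 + \frac{1775}{2} = \frac{96473}{2}$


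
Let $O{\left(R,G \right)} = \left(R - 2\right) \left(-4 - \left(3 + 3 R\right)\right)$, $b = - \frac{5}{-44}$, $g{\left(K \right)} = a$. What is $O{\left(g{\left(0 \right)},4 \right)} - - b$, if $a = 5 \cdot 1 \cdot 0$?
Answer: $\frac{621}{44} \approx 14.114$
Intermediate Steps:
$a = 0$ ($a = 5 \cdot 0 = 0$)
$g{\left(K \right)} = 0$
$b = \frac{5}{44}$ ($b = \left(-5\right) \left(- \frac{1}{44}\right) = \frac{5}{44} \approx 0.11364$)
$O{\left(R,G \right)} = \left(-7 - 3 R\right) \left(-2 + R\right)$ ($O{\left(R,G \right)} = \left(-2 + R\right) \left(-7 - 3 R\right) = \left(-7 - 3 R\right) \left(-2 + R\right)$)
$O{\left(g{\left(0 \right)},4 \right)} - - b = \left(14 - 0 - 3 \cdot 0^{2}\right) - \left(-1\right) \frac{5}{44} = \left(14 + 0 - 0\right) - - \frac{5}{44} = \left(14 + 0 + 0\right) + \frac{5}{44} = 14 + \frac{5}{44} = \frac{621}{44}$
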